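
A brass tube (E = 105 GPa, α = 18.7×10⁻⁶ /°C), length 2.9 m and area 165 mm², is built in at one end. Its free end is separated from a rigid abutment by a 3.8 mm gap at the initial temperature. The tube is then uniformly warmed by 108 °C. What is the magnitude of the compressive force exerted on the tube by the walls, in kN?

P ≈ 12.3 kN

If the wall were absent the tube would grow by αΔT L = 18.7×10⁻⁶ × 108 × 2900 = 5.857 mm.
This exceeds the 3.8 mm gap, so the wall pushes back. The portion of expansion that must be recovered elastically is δ_free − gap = 5.857 − 3.8 = 2.057 mm.
Compatibility: PL/(AE) = 2.057 mm, so σ = P/A = E × (2.057/2900) = 74.47 MPa.
Force on the wall = σA = 74.47 × 165 mm² = 12.29 kN.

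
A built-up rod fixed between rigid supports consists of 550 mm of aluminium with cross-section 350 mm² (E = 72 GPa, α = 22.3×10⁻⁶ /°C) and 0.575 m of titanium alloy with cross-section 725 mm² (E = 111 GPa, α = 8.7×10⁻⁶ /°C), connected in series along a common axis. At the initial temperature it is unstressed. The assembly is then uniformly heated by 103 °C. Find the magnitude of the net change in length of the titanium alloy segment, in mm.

|ΔL| ≈ 0.0766 mm

Free thermal expansion of the whole bar: Σ αᵢΔT Lᵢ = 22.3×10⁻⁶×103×550 + 8.7×10⁻⁶×103×575 = 1.779 mm.
The rigid supports impose zero overall length change; the single axial force P common to all segments must satisfy P Σ Lᵢ/(AᵢEᵢ) = δ_free.
Σ Lᵢ/(AᵢEᵢ) = 550/(350×72×10³) + 575/(725×111×10³) = 2.897×10⁻⁵ mm/N.
P = 1.779 / 2.897×10⁻⁵ = 61390 N = 61.39 kN, compressive.
For the titanium alloy segment, free thermal change = 8.7×10⁻⁶×103×575 = 0.5153 mm and elastic change from P = 61390×575/(725×111×10³) = 0.4386 mm; these oppose, so the net change is 0.0766 mm (segment lengthens).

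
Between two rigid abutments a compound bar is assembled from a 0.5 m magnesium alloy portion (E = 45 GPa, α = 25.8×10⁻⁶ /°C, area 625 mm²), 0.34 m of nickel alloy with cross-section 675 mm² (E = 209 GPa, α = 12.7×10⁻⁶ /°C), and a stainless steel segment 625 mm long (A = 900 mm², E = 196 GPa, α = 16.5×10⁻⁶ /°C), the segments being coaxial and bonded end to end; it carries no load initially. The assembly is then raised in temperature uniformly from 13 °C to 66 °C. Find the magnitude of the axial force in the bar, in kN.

If the supports were absent, the total length change would be Σ αᵢΔT Lᵢ = 25.8×10⁻⁶×53×500 + 12.7×10⁻⁶×53×340 + 16.5×10⁻⁶×53×625 = 1.459 mm.
The walls prevent any net length change, so an axial force P (same in every segment) develops. Compatibility: P · Σ Lᵢ/(AᵢEᵢ) = δ_free.
Σ Lᵢ/(AᵢEᵢ) = 500/(625×45×10³) + 340/(675×209×10³) + 625/(900×196×10³) = 2.373×10⁻⁵ mm/N.
P = 1.459 / 2.373×10⁻⁵ = 61490 N = 61.49 kN, compressive.

P ≈ 61.5 kN (compressive)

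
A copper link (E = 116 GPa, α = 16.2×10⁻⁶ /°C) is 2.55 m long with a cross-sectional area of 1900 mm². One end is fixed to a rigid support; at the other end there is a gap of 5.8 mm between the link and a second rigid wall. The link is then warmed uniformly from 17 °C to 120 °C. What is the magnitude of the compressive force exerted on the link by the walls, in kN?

Free thermal elongation = αΔT L = 16.2×10⁻⁶ × 103 × 2550 = 4.255 mm.
This is smaller than the 5.8 mm clearance, so the link expands freely without reaching the stop — the stress is zero.

P ≈ 0 kN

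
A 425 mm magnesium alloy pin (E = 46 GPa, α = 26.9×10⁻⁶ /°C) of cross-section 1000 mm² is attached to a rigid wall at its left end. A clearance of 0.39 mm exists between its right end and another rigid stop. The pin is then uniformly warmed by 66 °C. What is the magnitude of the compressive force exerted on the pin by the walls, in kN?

P ≈ 39.5 kN

Unrestrained expansion: δ_free = αΔT L = 26.9×10⁻⁶ × 66 × 425 = 0.7545 mm.
This exceeds the 0.39 mm gap, so the wall pushes back. The portion of expansion that must be recovered elastically is δ_free − gap = 0.7545 − 0.39 = 0.3645 mm.
That suppressed elongation corresponds to σ = E·Δ/L = 46×10³ × 0.3645/425 = 39.46 MPa.
Force on the wall = σA = 39.46 × 1000 mm² = 39.46 kN.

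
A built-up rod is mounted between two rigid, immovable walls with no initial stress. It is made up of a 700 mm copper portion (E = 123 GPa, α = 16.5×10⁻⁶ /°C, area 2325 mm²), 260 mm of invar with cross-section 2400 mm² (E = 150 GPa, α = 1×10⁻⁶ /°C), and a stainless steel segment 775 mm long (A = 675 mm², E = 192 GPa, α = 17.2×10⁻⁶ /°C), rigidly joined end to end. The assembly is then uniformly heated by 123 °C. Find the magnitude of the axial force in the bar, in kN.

P ≈ 338 kN (compressive)

With the walls removed the bar would change length by δ_free = Σ αᵢΔT Lᵢ = 16.5×10⁻⁶×123×700 + 1×10⁻⁶×123×260 + 17.2×10⁻⁶×123×775 = 3.092 mm.
The rigid supports impose zero overall length change; the single axial force P common to all segments must satisfy P Σ Lᵢ/(AᵢEᵢ) = δ_free.
The series flexibility is Σ Lᵢ/(AᵢEᵢ) = 700/(2325×123×10³) + 260/(2400×150×10³) + 775/(675×192×10³) = 9.15×10⁻⁶ mm/N.
So P = 3.092 / 9.15×10⁻⁶ = 338 kN, compressive.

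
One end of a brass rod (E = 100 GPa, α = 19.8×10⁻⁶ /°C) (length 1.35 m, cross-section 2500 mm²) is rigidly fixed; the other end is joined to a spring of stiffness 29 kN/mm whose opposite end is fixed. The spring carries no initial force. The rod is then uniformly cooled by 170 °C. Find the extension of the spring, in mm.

Free thermal contraction: δ_free = αΔT L = 19.8×10⁻⁶ × 170 × 1350 = 4.544 mm.
With a force P in the spring, the elastic change of the rod is PL/(AE) and that of the spring is P/k; compatibility requires their sum to equal δ_free.
P [ L/(AE) + 1/k ] = δ_free → P [ 1350/(2500×100×10³) + 1/(29×10³) ] = 4.544.
P = 4.544 / 3.988×10⁻⁵ = 113900 N.
Spring extension = P/k = 113900/(29×10³) = 3.929 mm.

δ ≈ 3.93 mm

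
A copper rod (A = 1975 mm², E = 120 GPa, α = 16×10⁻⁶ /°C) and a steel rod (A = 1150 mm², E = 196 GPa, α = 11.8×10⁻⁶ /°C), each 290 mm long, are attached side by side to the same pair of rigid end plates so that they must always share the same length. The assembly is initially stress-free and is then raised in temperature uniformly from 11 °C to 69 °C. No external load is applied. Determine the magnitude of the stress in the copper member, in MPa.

Equilibrium of a rigid end plate with no external load gives equal and opposite internal forces ±P in the two members. Since α_{copper} > α_{steel}, heating drives the copper into compression and the steel into tension.
Setting the final lengths equal and cancelling L: (α₁ − α₂)ΔT = P/(A₁E₁) + P/(A₂E₂).
|α₁ − α₂|·ΔT = 4.2×10⁻⁶ × 58 = 0.0002436.
1/(A₁E₁) + 1/(A₂E₂) = 1/(1975×120×10³) + 1/(1150×196×10³) = 8.656×10⁻⁹ N⁻¹.
So P = 0.0002436 / 8.656×10⁻⁹ = 28.14 kN.
σ_{copper} = P/A₁ = 28140/1975 = 14.25 MPa, compressive.

σ ≈ 14.2 MPa (compressive)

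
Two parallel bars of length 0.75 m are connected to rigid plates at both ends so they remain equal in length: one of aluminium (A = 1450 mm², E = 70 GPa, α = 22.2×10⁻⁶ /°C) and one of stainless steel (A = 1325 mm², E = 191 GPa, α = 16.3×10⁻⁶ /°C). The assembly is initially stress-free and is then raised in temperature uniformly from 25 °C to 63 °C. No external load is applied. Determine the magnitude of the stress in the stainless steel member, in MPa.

Equilibrium of a rigid end plate with no external load gives equal and opposite internal forces ±P in the two members. Since α_{aluminium} > α_{stainless steel}, heating drives the aluminium into compression and the stainless steel into tension.
Setting the final lengths equal and cancelling L: (α₁ − α₂)ΔT = P/(A₁E₁) + P/(A₂E₂).
|α₁ − α₂|·ΔT = 5.9×10⁻⁶ × 38 = 0.0002242.
1/(A₁E₁) + 1/(A₂E₂) = 1/(1450×70×10³) + 1/(1325×191×10³) = 1.38×10⁻⁸ N⁻¹.
P = 0.0002242 / 1.38×10⁻⁸ = 16240 N = 16.24 kN.
σ_{stainless steel} = P/A₂ = 16240/1325 = 12.26 MPa, tensile.

σ ≈ 12.3 MPa (tensile)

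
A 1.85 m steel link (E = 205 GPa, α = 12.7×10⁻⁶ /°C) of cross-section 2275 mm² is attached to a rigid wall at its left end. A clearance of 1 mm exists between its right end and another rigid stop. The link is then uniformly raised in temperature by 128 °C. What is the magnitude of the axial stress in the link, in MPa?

Unrestrained expansion: δ_free = αΔT L = 12.7×10⁻⁶ × 128 × 1850 = 3.007 mm.
This exceeds the 1 mm gap, so the wall pushes back. The portion of expansion that must be recovered elastically is δ_free − gap = 3.007 − 1 = 2.007 mm.
That suppressed elongation corresponds to σ = E·Δ/L = 205×10³ × 2.007/1850 = 222.4 MPa.

σ ≈ 222 MPa (compressive)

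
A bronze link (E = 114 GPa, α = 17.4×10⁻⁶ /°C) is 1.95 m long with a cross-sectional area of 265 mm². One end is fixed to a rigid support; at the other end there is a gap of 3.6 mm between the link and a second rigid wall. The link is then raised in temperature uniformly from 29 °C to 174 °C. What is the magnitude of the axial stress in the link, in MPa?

If the wall were absent the link would grow by αΔT L = 17.4×10⁻⁶ × 145 × 1950 = 4.92 mm.
This exceeds the 3.6 mm gap, so the wall pushes back. The portion of expansion that must be recovered elastically is δ_free − gap = 4.92 − 3.6 = 1.32 mm.
So σ = E(δ_free − g)/L = 114×10³ × 1.32/1950 = 77.16 MPa.

σ ≈ 77.2 MPa (compressive)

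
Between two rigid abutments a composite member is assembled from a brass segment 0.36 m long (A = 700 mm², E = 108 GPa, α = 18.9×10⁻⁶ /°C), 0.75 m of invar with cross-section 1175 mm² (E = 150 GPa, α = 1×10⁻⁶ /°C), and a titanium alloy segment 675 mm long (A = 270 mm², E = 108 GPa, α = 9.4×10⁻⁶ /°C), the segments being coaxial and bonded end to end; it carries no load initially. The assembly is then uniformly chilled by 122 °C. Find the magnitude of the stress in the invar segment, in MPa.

With the walls removed the bar would change length by δ_free = Σ αᵢΔT Lᵢ = 18.9×10⁻⁶×122×360 + 1×10⁻⁶×122×750 + 9.4×10⁻⁶×122×675 = 1.696 mm.
The rigid supports impose zero overall length change; the single axial force P common to all segments must satisfy P Σ Lᵢ/(AᵢEᵢ) = δ_free.
Σ Lᵢ/(AᵢEᵢ) = 360/(700×108×10³) + 750/(1175×150×10³) + 675/(270×108×10³) = 3.217×10⁻⁵ mm/N.
Hence P = δ_free / Σ(L/AE) = 1.696/3.217×10⁻⁵ = 52.72 kN (tensile).
σ_{invar} = P / A = 52720 / 1175 = 44.87 MPa.

σ ≈ 44.9 MPa (tensile)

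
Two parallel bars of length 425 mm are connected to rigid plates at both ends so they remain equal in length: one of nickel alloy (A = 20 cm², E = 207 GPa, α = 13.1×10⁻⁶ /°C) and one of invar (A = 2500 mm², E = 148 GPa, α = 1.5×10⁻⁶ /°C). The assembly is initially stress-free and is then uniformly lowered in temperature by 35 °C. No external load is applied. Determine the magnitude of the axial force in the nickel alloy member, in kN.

The nickel alloy has the larger α, so on cooling it would change length more than the invar if both were free. The rigid plates force a common final length, so the nickel alloy is put into tension and the invar into compression, with equal and opposite forces P (no external load).
Setting the final lengths equal and cancelling L: (α₁ − α₂)ΔT = P/(A₁E₁) + P/(A₂E₂).
|α₁ − α₂|·ΔT = 11.6×10⁻⁶ × 35 = 0.000406.
1/(A₁E₁) + 1/(A₂E₂) = 1/(2000×207×10³) + 1/(2500×148×10³) = 5.118×10⁻⁹ N⁻¹.
So P = 0.000406 / 5.118×10⁻⁹ = 79.33 kN.

P ≈ 79.3 kN (tensile in the nickel alloy)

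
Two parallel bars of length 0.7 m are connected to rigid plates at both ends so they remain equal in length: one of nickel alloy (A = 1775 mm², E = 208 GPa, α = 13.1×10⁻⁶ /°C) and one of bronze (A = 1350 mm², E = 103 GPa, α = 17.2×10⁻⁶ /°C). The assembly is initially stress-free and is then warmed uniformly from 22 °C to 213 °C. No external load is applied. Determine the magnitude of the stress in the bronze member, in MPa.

σ ≈ 58.6 MPa (compressive)

The bronze has the larger α, so on heating it would change length more than the nickel alloy if both were free. The rigid plates force a common final length, so the bronze is put into compression and the nickel alloy into tension, with equal and opposite forces P (no external load).
Compatibility of the two members (thermal + elastic change equal): (α₁ − α₂)ΔT = P·[1/(A₁E₁) + 1/(A₂E₂)].
|α₁ − α₂|·ΔT = 4.1×10⁻⁶ × 191 = 0.0007831.
1/(A₁E₁) + 1/(A₂E₂) = 1/(1775×208×10³) + 1/(1350×103×10³) = 9.9×10⁻⁹ N⁻¹.
P = 0.0007831 / 9.9×10⁻⁹ = 79100 N = 79.1 kN.
σ_{bronze} = P/A₂ = 79100/1350 = 58.59 MPa, compressive.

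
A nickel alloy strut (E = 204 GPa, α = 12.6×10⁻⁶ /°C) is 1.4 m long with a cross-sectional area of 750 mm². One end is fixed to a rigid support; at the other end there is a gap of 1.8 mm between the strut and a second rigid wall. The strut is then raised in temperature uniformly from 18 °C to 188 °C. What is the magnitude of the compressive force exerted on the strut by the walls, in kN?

P ≈ 131 kN

If the wall were absent the strut would grow by αΔT L = 12.6×10⁻⁶ × 170 × 1400 = 2.999 mm.
After closing the 1.8 mm clearance, 2.999 − 1.8 = 1.199 mm of expansion remains to be suppressed by the wall.
That suppressed elongation corresponds to σ = E·Δ/L = 204×10³ × 1.199/1400 = 174.7 MPa.
P = σA = 174.7 × 750 = 131 kN.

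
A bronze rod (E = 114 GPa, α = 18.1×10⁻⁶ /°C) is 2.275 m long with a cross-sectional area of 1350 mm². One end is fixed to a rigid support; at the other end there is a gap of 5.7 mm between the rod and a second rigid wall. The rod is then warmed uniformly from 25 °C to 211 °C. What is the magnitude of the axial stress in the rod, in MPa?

Unrestrained expansion: δ_free = αΔT L = 18.1×10⁻⁶ × 186 × 2275 = 7.659 mm.
The gap closes (δ_free > 5.7 mm) and the wall then resists a further 7.659 − 5.7 = 1.959 mm of expansion.
So σ = E(δ_free − g)/L = 114×10³ × 1.959/2275 = 98.17 MPa.

σ ≈ 98.2 MPa (compressive)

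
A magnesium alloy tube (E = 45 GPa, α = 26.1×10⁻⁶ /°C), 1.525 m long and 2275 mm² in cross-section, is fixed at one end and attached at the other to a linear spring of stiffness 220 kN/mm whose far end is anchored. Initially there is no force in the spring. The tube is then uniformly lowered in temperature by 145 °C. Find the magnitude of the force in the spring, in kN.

P ≈ 297 kN

Free thermal contraction: δ_free = αΔT L = 26.1×10⁻⁶ × 145 × 1525 = 5.771 mm.
With a force P in the spring, the elastic change of the tube is PL/(AE) and that of the spring is P/k; compatibility requires their sum to equal δ_free.
P [ L/(AE) + 1/k ] = δ_free → P [ 1525/(2275×45×10³) + 1/(220×10³) ] = 5.771.
P = 5.771 / 1.944×10⁻⁵ = 296900 N.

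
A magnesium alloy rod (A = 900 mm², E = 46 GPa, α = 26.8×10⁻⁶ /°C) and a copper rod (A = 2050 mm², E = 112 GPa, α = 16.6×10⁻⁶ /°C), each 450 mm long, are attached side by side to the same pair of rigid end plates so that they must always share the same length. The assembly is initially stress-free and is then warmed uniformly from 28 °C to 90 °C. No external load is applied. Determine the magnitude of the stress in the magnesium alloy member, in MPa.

σ ≈ 24.6 MPa (compressive)

Equilibrium of a rigid end plate with no external load gives equal and opposite internal forces ±P in the two members. Since α_{magnesium alloy} > α_{copper}, heating drives the magnesium alloy into compression and the copper into tension.
Equating the net (thermal + elastic) strains gives |α₁ − α₂|·ΔT = P·[1/(A₁E₁) + 1/(A₂E₂)].
|α₁ − α₂|·ΔT = 10.2×10⁻⁶ × 62 = 0.0006324.
1/(A₁E₁) + 1/(A₂E₂) = 1/(900×46×10³) + 1/(2050×112×10³) = 2.851×10⁻⁸ N⁻¹.
So P = 0.0006324 / 2.851×10⁻⁸ = 22.18 kN.
σ_{magnesium alloy} = P/A₁ = 22180/900 = 24.65 MPa, compressive.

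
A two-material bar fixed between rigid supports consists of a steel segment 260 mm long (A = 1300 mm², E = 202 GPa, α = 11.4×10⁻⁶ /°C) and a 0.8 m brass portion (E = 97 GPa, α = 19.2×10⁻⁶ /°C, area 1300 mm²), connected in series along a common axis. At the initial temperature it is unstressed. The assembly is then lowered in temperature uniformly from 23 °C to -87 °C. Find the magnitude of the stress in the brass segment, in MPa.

If the supports were absent, the total length change would be Σ αᵢΔT Lᵢ = 11.4×10⁻⁶×110×260 + 19.2×10⁻⁶×110×800 = 2.016 mm.
The rigid supports impose zero overall length change; the single axial force P common to all segments must satisfy P Σ Lᵢ/(AᵢEᵢ) = δ_free.
Σ Lᵢ/(AᵢEᵢ) = 260/(1300×202×10³) + 800/(1300×97×10³) = 7.334×10⁻⁶ mm/N.
So P = 2.016 / 7.334×10⁻⁶ = 274.8 kN, tensile.
σ_{brass} = P / A = 274800 / 1300 = 211.4 MPa.

σ ≈ 211 MPa (tensile)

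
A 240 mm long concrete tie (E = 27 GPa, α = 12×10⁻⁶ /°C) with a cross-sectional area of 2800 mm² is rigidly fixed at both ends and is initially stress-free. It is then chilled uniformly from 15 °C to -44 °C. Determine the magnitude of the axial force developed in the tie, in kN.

P ≈ 53.5 kN (tensile)

With zero net strain, σ = E·αΔT = 27 GPa × 12×10⁻⁶ × 59 = 19.12 MPa.
Axial force P = σA = 19.12 × 2800 = 53520 N = 53.52 kN, tensile.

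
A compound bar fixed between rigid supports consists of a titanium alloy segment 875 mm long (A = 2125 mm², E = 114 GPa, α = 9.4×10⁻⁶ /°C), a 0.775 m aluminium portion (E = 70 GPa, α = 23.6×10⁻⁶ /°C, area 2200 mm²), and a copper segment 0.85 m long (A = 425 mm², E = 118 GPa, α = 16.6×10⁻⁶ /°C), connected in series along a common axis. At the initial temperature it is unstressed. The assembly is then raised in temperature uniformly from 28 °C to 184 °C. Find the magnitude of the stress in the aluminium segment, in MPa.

σ ≈ 113 MPa (compressive)

With the walls removed the bar would change length by δ_free = Σ αᵢΔT Lᵢ = 9.4×10⁻⁶×156×875 + 23.6×10⁻⁶×156×775 + 16.6×10⁻⁶×156×850 = 6.338 mm.
The walls prevent any net length change, so an axial force P (same in every segment) develops. Compatibility: P · Σ Lᵢ/(AᵢEᵢ) = δ_free.
Σ Lᵢ/(AᵢEᵢ) = 875/(2125×114×10³) + 775/(2200×70×10³) + 850/(425×118×10³) = 2.559×10⁻⁵ mm/N.
So P = 6.338 / 2.559×10⁻⁵ = 247.6 kN, compressive.
σ_{aluminium} = P / A = 247600 / 2200 = 112.6 MPa.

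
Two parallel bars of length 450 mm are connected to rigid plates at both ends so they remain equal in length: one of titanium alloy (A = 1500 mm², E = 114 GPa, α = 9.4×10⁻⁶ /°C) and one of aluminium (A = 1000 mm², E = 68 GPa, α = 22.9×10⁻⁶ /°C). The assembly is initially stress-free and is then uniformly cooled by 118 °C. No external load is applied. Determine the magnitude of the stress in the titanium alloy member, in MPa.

Equilibrium of a rigid end plate with no external load gives equal and opposite internal forces ±P in the two members. Since α_{aluminium} > α_{titanium alloy}, cooling drives the aluminium into tension and the titanium alloy into compression.
Compatibility of the two members (thermal + elastic change equal): (α₁ − α₂)ΔT = P·[1/(A₁E₁) + 1/(A₂E₂)].
|α₁ − α₂|·ΔT = 13.5×10⁻⁶ × 118 = 0.001593.
1/(A₁E₁) + 1/(A₂E₂) = 1/(1500×114×10³) + 1/(1000×68×10³) = 2.055×10⁻⁸ N⁻¹.
P = 0.001593 / 2.055×10⁻⁸ = 77500 N = 77.5 kN.
σ_{titanium alloy} = P/A₁ = 77500/1500 = 51.67 MPa, compressive.

σ ≈ 51.7 MPa (compressive)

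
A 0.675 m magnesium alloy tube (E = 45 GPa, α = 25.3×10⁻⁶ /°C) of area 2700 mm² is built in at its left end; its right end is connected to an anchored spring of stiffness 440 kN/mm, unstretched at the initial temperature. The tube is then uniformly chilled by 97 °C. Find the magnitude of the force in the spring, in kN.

The unrestrained thermal change is αΔT L = 25.3×10⁻⁶ × 97 × 675 = 1.657 mm.
Let P be the tensile force in the spring. The tube extends elastically by PL/(AE) and the spring stretches by P/k; together these equal δ_free.
P [ L/(AE) + 1/k ] = δ_free → P [ 675/(2700×45×10³) + 1/(440×10³) ] = 1.657.
P = 1.657 / 7.828×10⁻⁶ = 211600 N.

P ≈ 212 kN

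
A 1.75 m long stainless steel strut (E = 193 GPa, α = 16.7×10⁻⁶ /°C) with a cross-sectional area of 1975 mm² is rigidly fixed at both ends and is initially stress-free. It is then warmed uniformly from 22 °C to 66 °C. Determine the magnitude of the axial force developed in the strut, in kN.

P ≈ 280 kN (compressive)

Full restraint means ε = 0, so the stress is σ = EαΔT = 193×10³ × 16.7×10⁻⁶ × 44 = 141.8 MPa.
Axial force P = σA = 141.8 × 1975 = 280100 N = 280.1 kN, compressive.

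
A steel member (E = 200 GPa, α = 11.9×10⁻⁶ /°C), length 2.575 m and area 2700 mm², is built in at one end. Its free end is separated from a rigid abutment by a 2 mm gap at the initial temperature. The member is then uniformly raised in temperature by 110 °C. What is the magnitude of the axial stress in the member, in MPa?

Free thermal elongation = αΔT L = 11.9×10⁻⁶ × 110 × 2575 = 3.371 mm.
This exceeds the 2 mm gap, so the wall pushes back. The portion of expansion that must be recovered elastically is δ_free − gap = 3.371 − 2 = 1.371 mm.
Compatibility: PL/(AE) = 1.371 mm, so σ = P/A = E × (1.371/2575) = 106.5 MPa.

σ ≈ 106 MPa (compressive)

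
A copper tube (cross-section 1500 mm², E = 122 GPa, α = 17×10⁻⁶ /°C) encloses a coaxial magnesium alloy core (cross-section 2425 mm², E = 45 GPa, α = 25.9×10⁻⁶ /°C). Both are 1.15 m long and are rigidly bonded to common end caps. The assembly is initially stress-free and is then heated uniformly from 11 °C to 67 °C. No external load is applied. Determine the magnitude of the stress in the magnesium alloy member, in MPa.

Equilibrium of a rigid end plate with no external load gives equal and opposite internal forces ±P in the two members. Since α_{magnesium alloy} > α_{copper}, heating drives the magnesium alloy into compression and the copper into tension.
Equating the net (thermal + elastic) strains gives |α₁ − α₂|·ΔT = P·[1/(A₁E₁) + 1/(A₂E₂)].
|α₁ − α₂|·ΔT = 8.9×10⁻⁶ × 56 = 0.0004984.
1/(A₁E₁) + 1/(A₂E₂) = 1/(1500×122×10³) + 1/(2425×45×10³) = 1.463×10⁻⁸ N⁻¹.
So P = 0.0004984 / 1.463×10⁻⁸ = 34.07 kN.
σ_{magnesium alloy} = P/A₂ = 34070/2425 = 14.05 MPa, compressive.

σ ≈ 14 MPa (compressive)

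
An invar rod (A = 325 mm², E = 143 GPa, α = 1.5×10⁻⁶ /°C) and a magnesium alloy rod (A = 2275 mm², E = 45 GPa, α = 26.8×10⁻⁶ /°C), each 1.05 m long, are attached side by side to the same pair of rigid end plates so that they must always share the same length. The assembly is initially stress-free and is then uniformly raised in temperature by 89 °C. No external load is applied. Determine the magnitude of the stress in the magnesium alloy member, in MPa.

The magnesium alloy has the larger α, so on heating it would change length more than the invar if both were free. The rigid plates force a common final length, so the magnesium alloy is put into compression and the invar into tension, with equal and opposite forces P (no external load).
Compatibility of the two members (thermal + elastic change equal): (α₁ − α₂)ΔT = P·[1/(A₁E₁) + 1/(A₂E₂)].
|α₁ − α₂|·ΔT = 25.3×10⁻⁶ × 89 = 0.002252.
1/(A₁E₁) + 1/(A₂E₂) = 1/(325×143×10³) + 1/(2275×45×10³) = 3.128×10⁻⁸ N⁻¹.
P = 0.002252 / 3.128×10⁻⁸ = 71970 N = 71.97 kN.
σ_{magnesium alloy} = P/A₂ = 71970/2275 = 31.64 MPa, compressive.

σ ≈ 31.6 MPa (compressive)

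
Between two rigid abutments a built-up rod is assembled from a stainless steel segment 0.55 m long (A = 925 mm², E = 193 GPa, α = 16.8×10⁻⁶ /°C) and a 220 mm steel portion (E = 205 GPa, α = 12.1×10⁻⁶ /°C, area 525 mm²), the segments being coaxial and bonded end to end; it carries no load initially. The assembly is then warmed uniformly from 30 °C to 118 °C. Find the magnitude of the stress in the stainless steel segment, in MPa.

σ ≈ 221 MPa (compressive)

With the walls removed the bar would change length by δ_free = Σ αᵢΔT Lᵢ = 16.8×10⁻⁶×88×550 + 12.1×10⁻⁶×88×220 = 1.047 mm.
Since the ends are fixed, an axial force P builds up, equal in every segment, with P · Σ Lᵢ/(AᵢEᵢ) = δ_free.
The series flexibility is Σ Lᵢ/(AᵢEᵢ) = 550/(925×193×10³) + 220/(525×205×10³) = 5.125×10⁻⁶ mm/N.
So P = 1.047 / 5.125×10⁻⁶ = 204.4 kN, compressive.
σ_{stainless steel} = P / A = 204400 / 925 = 220.9 MPa.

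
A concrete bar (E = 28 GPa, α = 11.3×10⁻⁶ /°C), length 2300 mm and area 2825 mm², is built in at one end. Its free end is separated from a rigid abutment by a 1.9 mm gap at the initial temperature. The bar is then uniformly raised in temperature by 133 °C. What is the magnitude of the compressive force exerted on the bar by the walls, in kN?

Unrestrained expansion: δ_free = αΔT L = 11.3×10⁻⁶ × 133 × 2300 = 3.457 mm.
After closing the 1.9 mm clearance, 3.457 − 1.9 = 1.557 mm of expansion remains to be suppressed by the wall.
So σ = E(δ_free − g)/L = 28×10³ × 1.557/2300 = 18.95 MPa.
Force on the wall = σA = 18.95 × 2825 mm² = 53.54 kN.

P ≈ 53.5 kN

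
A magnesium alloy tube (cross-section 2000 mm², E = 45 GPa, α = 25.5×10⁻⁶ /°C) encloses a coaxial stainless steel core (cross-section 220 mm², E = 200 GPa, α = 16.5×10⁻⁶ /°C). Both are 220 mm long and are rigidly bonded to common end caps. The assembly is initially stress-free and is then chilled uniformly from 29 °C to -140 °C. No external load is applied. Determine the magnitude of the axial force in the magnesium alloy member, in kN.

P ≈ 44.9 kN (tensile in the magnesium alloy)

Both members must finish at the same length. With the larger α, the magnesium alloy tends to over-contract; the plates restrain it, putting the magnesium alloy in tension and the stainless steel in compression. With no external load the two internal forces are equal and opposite, magnitude P.
Equating the net (thermal + elastic) strains gives |α₁ − α₂|·ΔT = P·[1/(A₁E₁) + 1/(A₂E₂)].
|α₁ − α₂|·ΔT = 9×10⁻⁶ × 169 = 0.001521.
1/(A₁E₁) + 1/(A₂E₂) = 1/(2000×45×10³) + 1/(220×200×10³) = 3.384×10⁻⁸ N⁻¹.
So P = 0.001521 / 3.384×10⁻⁸ = 44.95 kN.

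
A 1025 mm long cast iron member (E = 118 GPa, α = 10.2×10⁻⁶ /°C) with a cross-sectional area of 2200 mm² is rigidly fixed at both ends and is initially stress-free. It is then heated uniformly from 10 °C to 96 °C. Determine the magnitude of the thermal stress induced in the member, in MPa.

The supports are rigid, so the total axial strain is zero. The restrained thermal strain is ε = αΔT = 10.2×10⁻⁶ × 86 = 877.2×10⁻⁶.
σ = EαΔT = 118×10³ × 10.2×10⁻⁶ × 86 = 103.5 MPa (compressive; the member is trying to expand).

σ ≈ 104 MPa (compressive)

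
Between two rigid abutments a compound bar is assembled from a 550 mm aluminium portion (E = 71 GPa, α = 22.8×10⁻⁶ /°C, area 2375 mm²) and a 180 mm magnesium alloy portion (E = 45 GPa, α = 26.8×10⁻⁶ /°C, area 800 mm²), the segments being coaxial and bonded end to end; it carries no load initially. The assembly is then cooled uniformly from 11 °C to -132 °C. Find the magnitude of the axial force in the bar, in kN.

P ≈ 301 kN (tensile)

If the supports were absent, the total length change would be Σ αᵢΔT Lᵢ = 22.8×10⁻⁶×143×550 + 26.8×10⁻⁶×143×180 = 2.483 mm.
The walls prevent any net length change, so an axial force P (same in every segment) develops. Compatibility: P · Σ Lᵢ/(AᵢEᵢ) = δ_free.
Σ Lᵢ/(AᵢEᵢ) = 550/(2375×71×10³) + 180/(800×45×10³) = 8.262×10⁻⁶ mm/N.
P = 2.483 / 8.262×10⁻⁶ = 300600 N = 300.6 kN, tensile.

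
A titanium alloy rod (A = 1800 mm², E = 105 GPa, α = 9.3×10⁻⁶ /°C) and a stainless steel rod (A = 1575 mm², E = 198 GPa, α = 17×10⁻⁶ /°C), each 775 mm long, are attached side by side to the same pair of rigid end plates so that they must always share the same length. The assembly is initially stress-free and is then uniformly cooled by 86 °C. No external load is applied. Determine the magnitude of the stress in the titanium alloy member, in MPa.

σ ≈ 43.3 MPa (compressive)

Both members must finish at the same length. With the larger α, the stainless steel tends to over-contract; the plates restrain it, putting the stainless steel in tension and the titanium alloy in compression. With no external load the two internal forces are equal and opposite, magnitude P.
Compatibility of the two members (thermal + elastic change equal): (α₁ − α₂)ΔT = P·[1/(A₁E₁) + 1/(A₂E₂)].
|α₁ − α₂|·ΔT = 7.7×10⁻⁶ × 86 = 0.0006622.
1/(A₁E₁) + 1/(A₂E₂) = 1/(1800×105×10³) + 1/(1575×198×10³) = 8.498×10⁻⁹ N⁻¹.
So P = 0.0006622 / 8.498×10⁻⁹ = 77.93 kN.
σ_{titanium alloy} = P/A₁ = 77930/1800 = 43.29 MPa, compressive.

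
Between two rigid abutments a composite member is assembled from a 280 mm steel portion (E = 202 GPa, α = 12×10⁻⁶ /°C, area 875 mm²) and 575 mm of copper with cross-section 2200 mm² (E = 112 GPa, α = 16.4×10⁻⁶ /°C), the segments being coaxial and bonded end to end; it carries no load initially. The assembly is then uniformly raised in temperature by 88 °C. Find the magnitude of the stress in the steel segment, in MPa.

σ ≈ 328 MPa (compressive)

If the supports were absent, the total length change would be Σ αᵢΔT Lᵢ = 12×10⁻⁶×88×280 + 16.4×10⁻⁶×88×575 = 1.126 mm.
The rigid supports impose zero overall length change; the single axial force P common to all segments must satisfy P Σ Lᵢ/(AᵢEᵢ) = δ_free.
The series flexibility is Σ Lᵢ/(AᵢEᵢ) = 280/(875×202×10³) + 575/(2200×112×10³) = 3.918×10⁻⁶ mm/N.
Hence P = δ_free / Σ(L/AE) = 1.126/3.918×10⁻⁶ = 287.3 kN (compressive).
σ_{steel} = P / A = 287300 / 875 = 328.3 MPa.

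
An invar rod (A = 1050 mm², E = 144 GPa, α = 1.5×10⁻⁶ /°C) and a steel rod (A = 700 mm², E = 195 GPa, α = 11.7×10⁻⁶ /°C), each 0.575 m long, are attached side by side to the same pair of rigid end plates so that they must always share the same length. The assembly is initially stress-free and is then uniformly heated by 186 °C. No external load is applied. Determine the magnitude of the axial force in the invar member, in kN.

The steel has the larger α, so on heating it would change length more than the invar if both were free. The rigid plates force a common final length, so the steel is put into compression and the invar into tension, with equal and opposite forces P (no external load).
Setting the final lengths equal and cancelling L: (α₁ − α₂)ΔT = P/(A₁E₁) + P/(A₂E₂).
|α₁ − α₂|·ΔT = 10.2×10⁻⁶ × 186 = 0.001897.
1/(A₁E₁) + 1/(A₂E₂) = 1/(1050×144×10³) + 1/(700×195×10³) = 1.394×10⁻⁸ N⁻¹.
P = 0.001897 / 1.394×10⁻⁸ = 136100 N = 136.1 kN.

P ≈ 136 kN (tensile in the invar)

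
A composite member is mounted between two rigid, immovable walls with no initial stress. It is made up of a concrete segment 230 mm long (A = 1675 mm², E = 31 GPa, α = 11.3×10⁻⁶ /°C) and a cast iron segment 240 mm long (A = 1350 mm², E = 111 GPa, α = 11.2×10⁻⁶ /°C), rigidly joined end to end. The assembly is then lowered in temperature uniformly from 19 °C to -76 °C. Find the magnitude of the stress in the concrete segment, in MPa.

Free thermal contraction of the whole bar: Σ αᵢΔT Lᵢ = 11.3×10⁻⁶×95×230 + 11.2×10⁻⁶×95×240 = 0.5023 mm.
The walls prevent any net length change, so an axial force P (same in every segment) develops. Compatibility: P · Σ Lᵢ/(AᵢEᵢ) = δ_free.
The series flexibility is Σ Lᵢ/(AᵢEᵢ) = 230/(1675×31×10³) + 240/(1350×111×10³) = 6.031×10⁻⁶ mm/N.
So P = 0.5023 / 6.031×10⁻⁶ = 83.28 kN, tensile.
σ_{concrete} = P / A = 83280 / 1675 = 49.72 MPa.

σ ≈ 49.7 MPa (tensile)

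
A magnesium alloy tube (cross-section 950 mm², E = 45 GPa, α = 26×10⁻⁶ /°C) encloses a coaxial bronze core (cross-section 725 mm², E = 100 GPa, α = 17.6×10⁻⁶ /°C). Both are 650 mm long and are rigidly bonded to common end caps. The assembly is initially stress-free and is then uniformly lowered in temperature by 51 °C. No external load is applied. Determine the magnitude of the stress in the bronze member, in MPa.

σ ≈ 15.9 MPa (compressive)

Both members must finish at the same length. With the larger α, the magnesium alloy tends to over-contract; the plates restrain it, putting the magnesium alloy in tension and the bronze in compression. With no external load the two internal forces are equal and opposite, magnitude P.
Compatibility of the two members (thermal + elastic change equal): (α₁ − α₂)ΔT = P·[1/(A₁E₁) + 1/(A₂E₂)].
|α₁ − α₂|·ΔT = 8.4×10⁻⁶ × 51 = 0.0004284.
1/(A₁E₁) + 1/(A₂E₂) = 1/(950×45×10³) + 1/(725×100×10³) = 3.718×10⁻⁸ N⁻¹.
So P = 0.0004284 / 3.718×10⁻⁸ = 11.52 kN.
σ_{bronze} = P/A₂ = 11520/725 = 15.89 MPa, compressive.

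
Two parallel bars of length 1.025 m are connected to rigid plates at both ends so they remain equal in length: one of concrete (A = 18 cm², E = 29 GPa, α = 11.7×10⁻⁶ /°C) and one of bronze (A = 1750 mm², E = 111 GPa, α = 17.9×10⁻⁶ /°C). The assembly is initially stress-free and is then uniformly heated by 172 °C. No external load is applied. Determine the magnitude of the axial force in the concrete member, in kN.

P ≈ 43.9 kN (tensile in the concrete)

Equilibrium of a rigid end plate with no external load gives equal and opposite internal forces ±P in the two members. Since α_{bronze} > α_{concrete}, heating drives the bronze into compression and the concrete into tension.
Setting the final lengths equal and cancelling L: (α₁ − α₂)ΔT = P/(A₁E₁) + P/(A₂E₂).
|α₁ − α₂|·ΔT = 6.2×10⁻⁶ × 172 = 0.001066.
1/(A₁E₁) + 1/(A₂E₂) = 1/(1800×29×10³) + 1/(1750×111×10³) = 2.431×10⁻⁸ N⁻¹.
P = 0.001066 / 2.431×10⁻⁸ = 43880 N = 43.88 kN.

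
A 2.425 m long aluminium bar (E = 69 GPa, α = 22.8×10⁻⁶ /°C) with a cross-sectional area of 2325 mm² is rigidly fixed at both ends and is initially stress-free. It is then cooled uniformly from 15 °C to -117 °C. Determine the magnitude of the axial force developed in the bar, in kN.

The ends cannot move, so σ = EαΔT = 69×10³ × 22.8×10⁻⁶ × 132 = 207.7 MPa.
P = AEαΔT = 2325 × 69×10³ × 22.8×10⁻⁶ × 132 = 482.8 kN (tensile).

P ≈ 483 kN (tensile)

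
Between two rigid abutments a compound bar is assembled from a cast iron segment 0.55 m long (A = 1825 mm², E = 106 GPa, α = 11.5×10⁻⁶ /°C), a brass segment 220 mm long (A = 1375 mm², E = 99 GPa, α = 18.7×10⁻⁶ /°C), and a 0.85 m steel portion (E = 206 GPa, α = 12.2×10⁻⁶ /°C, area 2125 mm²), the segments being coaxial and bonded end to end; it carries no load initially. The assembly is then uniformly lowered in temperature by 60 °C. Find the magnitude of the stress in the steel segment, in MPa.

With the walls removed the bar would change length by δ_free = Σ αᵢΔT Lᵢ = 11.5×10⁻⁶×60×550 + 18.7×10⁻⁶×60×220 + 12.2×10⁻⁶×60×850 = 1.249 mm.
Since the ends are fixed, an axial force P builds up, equal in every segment, with P · Σ Lᵢ/(AᵢEᵢ) = δ_free.
The series flexibility is Σ Lᵢ/(AᵢEᵢ) = 550/(1825×106×10³) + 220/(1375×99×10³) + 850/(2125×206×10³) = 6.401×10⁻⁶ mm/N.
P = 1.249 / 6.401×10⁻⁶ = 195100 N = 195.1 kN, tensile.
σ_{steel} = P / A = 195100 / 2125 = 91.79 MPa.

σ ≈ 91.8 MPa (tensile)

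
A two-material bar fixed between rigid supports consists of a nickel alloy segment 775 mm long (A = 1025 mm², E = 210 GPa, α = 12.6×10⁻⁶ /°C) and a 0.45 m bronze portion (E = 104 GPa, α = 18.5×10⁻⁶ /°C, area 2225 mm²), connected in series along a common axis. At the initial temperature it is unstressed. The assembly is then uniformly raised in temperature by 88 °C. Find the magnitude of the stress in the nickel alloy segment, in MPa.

σ ≈ 280 MPa (compressive)

With the walls removed the bar would change length by δ_free = Σ αᵢΔT Lᵢ = 12.6×10⁻⁶×88×775 + 18.5×10⁻⁶×88×450 = 1.592 mm.
Since the ends are fixed, an axial force P builds up, equal in every segment, with P · Σ Lᵢ/(AᵢEᵢ) = δ_free.
Σ Lᵢ/(AᵢEᵢ) = 775/(1025×210×10³) + 450/(2225×104×10³) = 5.545×10⁻⁶ mm/N.
P = 1.592 / 5.545×10⁻⁶ = 287100 N = 287.1 kN, compressive.
σ_{nickel alloy} = P / A = 287100 / 1025 = 280.1 MPa.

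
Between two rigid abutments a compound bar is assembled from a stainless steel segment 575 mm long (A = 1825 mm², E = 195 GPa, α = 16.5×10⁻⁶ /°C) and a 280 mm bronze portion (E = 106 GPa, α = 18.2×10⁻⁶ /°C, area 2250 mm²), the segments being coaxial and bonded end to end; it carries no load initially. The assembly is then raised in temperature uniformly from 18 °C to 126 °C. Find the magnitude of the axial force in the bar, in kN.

If the supports were absent, the total length change would be Σ αᵢΔT Lᵢ = 16.5×10⁻⁶×108×575 + 18.2×10⁻⁶×108×280 = 1.575 mm.
The walls prevent any net length change, so an axial force P (same in every segment) develops. Compatibility: P · Σ Lᵢ/(AᵢEᵢ) = δ_free.
Σ Lᵢ/(AᵢEᵢ) = 575/(1825×195×10³) + 280/(2250×106×10³) = 2.79×10⁻⁶ mm/N.
P = 1.575 / 2.79×10⁻⁶ = 564600 N = 564.6 kN, compressive.

P ≈ 565 kN (compressive)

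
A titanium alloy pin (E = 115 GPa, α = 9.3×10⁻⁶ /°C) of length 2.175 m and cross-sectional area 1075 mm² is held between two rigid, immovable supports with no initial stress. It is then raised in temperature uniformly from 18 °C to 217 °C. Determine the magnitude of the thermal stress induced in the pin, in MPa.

σ ≈ 213 MPa (compressive)

With length fixed, the mechanical strain must cancel the thermal strain αΔT = 9.3×10⁻⁶ × 199 = 1850.7×10⁻⁶.
σ = EαΔT = 115×10³ × 9.3×10⁻⁶ × 199 = 212.8 MPa (compressive; the pin is trying to expand).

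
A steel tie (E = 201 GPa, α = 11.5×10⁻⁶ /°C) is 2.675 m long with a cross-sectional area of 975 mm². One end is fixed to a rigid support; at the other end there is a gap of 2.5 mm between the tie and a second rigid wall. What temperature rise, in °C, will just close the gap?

ΔT ≈ 81.3 °C

The gap closes when αΔT L = 2.5 mm, since the tie is still unstressed at that instant.
So ΔT = g/(αL) = 2.5/(11.5×10⁻⁶ × 2675) = 81.27 °C.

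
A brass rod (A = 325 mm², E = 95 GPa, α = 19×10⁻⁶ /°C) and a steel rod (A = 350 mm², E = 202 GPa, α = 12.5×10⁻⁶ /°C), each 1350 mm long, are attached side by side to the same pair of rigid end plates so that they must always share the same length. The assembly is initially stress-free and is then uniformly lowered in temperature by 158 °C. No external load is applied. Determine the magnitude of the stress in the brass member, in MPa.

Equilibrium of a rigid end plate with no external load gives equal and opposite internal forces ±P in the two members. Since α_{brass} > α_{steel}, cooling drives the brass into tension and the steel into compression.
Equating the net (thermal + elastic) strains gives |α₁ − α₂|·ΔT = P·[1/(A₁E₁) + 1/(A₂E₂)].
|α₁ − α₂|·ΔT = 6.5×10⁻⁶ × 158 = 0.001027.
1/(A₁E₁) + 1/(A₂E₂) = 1/(325×95×10³) + 1/(350×202×10³) = 4.653×10⁻⁸ N⁻¹.
So P = 0.001027 / 4.653×10⁻⁸ = 22.07 kN.
σ_{brass} = P/A₁ = 22070/325 = 67.91 MPa, tensile.

σ ≈ 67.9 MPa (tensile)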